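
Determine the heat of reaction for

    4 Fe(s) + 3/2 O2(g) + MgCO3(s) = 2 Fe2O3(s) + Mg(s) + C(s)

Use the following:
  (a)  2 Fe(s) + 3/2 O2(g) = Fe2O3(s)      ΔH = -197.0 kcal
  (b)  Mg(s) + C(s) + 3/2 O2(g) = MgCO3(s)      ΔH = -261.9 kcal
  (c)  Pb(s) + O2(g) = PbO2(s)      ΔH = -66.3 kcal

ΔH = -132.1 kcal

(a) × 2 (×2 to match 2 Fe2O3(s) in the target): (2)·(-197.0) = -394.0 kcal
(b) reversed (MgCO3(s) must end up as a reactant): +261.9 kcal
(c): not needed (Pb(s) appears nowhere else).
Combining the equations, ΔH = (2)·(-197.0) + (-1)·(-261.9) = -132.1 kcal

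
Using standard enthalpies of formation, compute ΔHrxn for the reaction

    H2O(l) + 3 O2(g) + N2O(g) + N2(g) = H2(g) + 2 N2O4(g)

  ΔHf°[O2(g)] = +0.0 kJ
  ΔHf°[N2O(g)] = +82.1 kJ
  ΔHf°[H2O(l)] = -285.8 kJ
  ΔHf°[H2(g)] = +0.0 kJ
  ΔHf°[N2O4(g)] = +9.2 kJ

ΔHrxn = 222.1 kJ

Products: 1·(+0.0) + 2·(+9.2) = +18.4
Reactants: 1·(-285.8) + 3·(+0.0) + 1·(+82.1) + 1·(+0.0) = -203.7
ΔHrxn = (+18.4) − (-203.7) = 222.1 kJ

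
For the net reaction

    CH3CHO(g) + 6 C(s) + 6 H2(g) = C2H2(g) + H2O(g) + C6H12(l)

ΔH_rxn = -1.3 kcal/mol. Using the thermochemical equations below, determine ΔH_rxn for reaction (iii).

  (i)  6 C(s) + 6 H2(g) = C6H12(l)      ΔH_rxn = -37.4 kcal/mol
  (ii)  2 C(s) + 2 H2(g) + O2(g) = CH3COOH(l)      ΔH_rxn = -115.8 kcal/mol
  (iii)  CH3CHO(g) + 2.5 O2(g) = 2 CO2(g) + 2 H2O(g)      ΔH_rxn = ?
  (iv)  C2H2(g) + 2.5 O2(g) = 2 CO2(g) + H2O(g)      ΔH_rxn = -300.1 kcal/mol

ΔH_rxn = -264.0 kcal/mol

(i) as written: -37.4 kcal/mol
(ii): not needed.
(iii) as written: contributes x
(iv) reversed: +300.1 kcal/mol
-1.3 = (-37.4) + (+300.1) + x
x = (-1.3 − (+262.7)) / (1) = -264.0 kcal/mol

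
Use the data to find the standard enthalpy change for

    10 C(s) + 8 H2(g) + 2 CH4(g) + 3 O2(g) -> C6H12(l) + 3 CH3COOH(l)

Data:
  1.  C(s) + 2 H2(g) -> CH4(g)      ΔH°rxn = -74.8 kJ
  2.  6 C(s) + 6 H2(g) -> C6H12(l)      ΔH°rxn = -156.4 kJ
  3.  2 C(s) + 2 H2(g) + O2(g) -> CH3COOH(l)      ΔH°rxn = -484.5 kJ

ΔH°rxn = -1460.3 kJ

eq. 1 reversed and × 2 (CH4(g) must end up as a reactant; scale by 2 for the 2 CH4(g)): (-2)·(-74.8) = +149.6 kJ
eq. 2 as written (C6H12(l) already on the product side): -156.4 kJ
eq. 3 × 3 (×3 to match 3 CH3COOH(l) in the target): (3)·(-484.5) = -1453.5 kJ
Combining the equations, ΔH°rxn = (-2)·(-74.8) + (1)·(-156.4) + (3)·(-484.5) = -1460.3 kJ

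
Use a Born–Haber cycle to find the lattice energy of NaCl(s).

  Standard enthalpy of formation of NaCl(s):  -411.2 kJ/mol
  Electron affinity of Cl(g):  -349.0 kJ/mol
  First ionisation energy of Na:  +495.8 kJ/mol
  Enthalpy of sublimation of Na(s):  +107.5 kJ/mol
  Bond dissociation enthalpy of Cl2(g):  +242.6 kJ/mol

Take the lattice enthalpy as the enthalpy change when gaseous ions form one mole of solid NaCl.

U = -786.8 kJ/mol

ΔHf° = 1·ΔHsub + 1·(ΣIE) + 1/2·D(Cl2) + 1·EA + U
-411.2 = 1·(+107.5) + 1·(+495.8) + 1/2·(+242.6) + 1·(-349.0) + U
U = -411.2 − (+375.6) = -786.8 kJ/mol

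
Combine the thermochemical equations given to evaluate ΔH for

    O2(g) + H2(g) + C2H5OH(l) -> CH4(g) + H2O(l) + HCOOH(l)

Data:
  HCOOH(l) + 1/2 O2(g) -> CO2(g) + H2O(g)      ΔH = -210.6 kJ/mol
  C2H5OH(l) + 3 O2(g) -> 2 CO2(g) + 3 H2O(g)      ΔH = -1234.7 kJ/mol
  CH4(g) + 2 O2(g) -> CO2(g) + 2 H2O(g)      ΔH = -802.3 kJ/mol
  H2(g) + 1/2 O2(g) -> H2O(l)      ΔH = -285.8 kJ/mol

ΔH = -507.6 kJ/mol

equation 1 reversed: +210.6 kJ/mol
equation 2 as written: -1234.7 kJ/mol
equation 3 reversed: +802.3 kJ/mol
equation 4 as written: -285.8 kJ/mol
Summing the manipulated equations, ΔH = (-1)·(-210.6) + (1)·(-1234.7) + (-1)·(-802.3) + (1)·(-285.8) = -507.6 kJ/mol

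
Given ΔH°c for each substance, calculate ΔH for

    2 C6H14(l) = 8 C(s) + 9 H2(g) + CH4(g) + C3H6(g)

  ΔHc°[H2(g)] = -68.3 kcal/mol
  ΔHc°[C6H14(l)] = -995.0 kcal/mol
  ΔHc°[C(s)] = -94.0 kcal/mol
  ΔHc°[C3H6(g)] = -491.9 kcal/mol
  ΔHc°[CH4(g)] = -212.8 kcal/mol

ΔH = 81.4 kcal/mol

With combustion enthalpies, reactants minus products:
= [2·(-995.0)] − [8·(-94.0) + 9·(-68.3) + 1·(-212.8) + 1·(-491.9)]
= 81.4 kcal/mol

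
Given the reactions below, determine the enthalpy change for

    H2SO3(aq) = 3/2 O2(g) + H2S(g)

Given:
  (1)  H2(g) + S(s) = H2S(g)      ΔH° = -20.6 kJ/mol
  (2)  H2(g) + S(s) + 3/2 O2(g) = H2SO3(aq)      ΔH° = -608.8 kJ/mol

ΔH° = 588.2 kJ/mol

(1) as written (H2S(g) already on the product side): -20.6 kJ/mol
(2) reversed (reverse to put H2SO3(aq) on the reactant side): +608.8 kJ/mol
ΔH° = (1)·(-20.6) + (-1)·(-608.8) = 588.2 kJ/mol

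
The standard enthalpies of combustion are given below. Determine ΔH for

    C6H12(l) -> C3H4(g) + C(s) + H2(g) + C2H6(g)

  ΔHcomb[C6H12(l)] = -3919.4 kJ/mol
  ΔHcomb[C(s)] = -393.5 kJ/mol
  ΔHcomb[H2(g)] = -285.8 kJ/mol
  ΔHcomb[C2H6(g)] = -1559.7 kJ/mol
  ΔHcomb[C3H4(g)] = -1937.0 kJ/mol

ΔH = 256.6 kJ/mol

Using ΔH = Σ nΔHc°(reactants) − Σ nΔHc°(products):
= [1·(-3919.4)] − [1·(-1937.0) + 1·(-393.5) + 1·(-285.8) + 1·(-1559.7)]
= 256.6 kJ/mol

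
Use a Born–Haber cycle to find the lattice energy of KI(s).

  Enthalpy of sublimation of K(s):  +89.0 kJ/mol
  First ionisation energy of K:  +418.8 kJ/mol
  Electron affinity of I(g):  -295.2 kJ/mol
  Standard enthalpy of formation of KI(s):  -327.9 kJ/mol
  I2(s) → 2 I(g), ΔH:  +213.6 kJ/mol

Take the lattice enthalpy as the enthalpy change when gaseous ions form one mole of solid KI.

ΔHf° = 1·ΔHsub + 1·(ΣIE) + 1/2·D(I2) + 1·EA + U
-327.9 = 1·(+89.0) + 1·(+418.8) + 1/2·(+213.6) + 1·(-295.2) + U
U = -327.9 − (+319.4) = -647.3 kJ/mol

U = -647.3 kJ/mol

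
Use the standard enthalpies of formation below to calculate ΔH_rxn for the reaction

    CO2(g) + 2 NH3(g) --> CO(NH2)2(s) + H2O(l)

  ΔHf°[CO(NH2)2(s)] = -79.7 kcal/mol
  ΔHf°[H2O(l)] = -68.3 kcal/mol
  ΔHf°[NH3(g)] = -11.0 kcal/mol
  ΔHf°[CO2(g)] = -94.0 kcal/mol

ΔH_rxn = -32.0 kcal/mol

Products: 1·(-79.7) + 1·(-68.3) = -148.0
Reactants: 1·(-94.0) + 2·(-11.0) = -116.0
ΔH_rxn = (-148.0) − (-116.0) = -32.0 kcal/mol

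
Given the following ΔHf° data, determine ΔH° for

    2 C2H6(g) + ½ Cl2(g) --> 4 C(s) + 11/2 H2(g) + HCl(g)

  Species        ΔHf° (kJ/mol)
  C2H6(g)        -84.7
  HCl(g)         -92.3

Products: 4·(+0.0) + 11/2·(+0.0) + 1·(-92.3) = -92.3
Reactants: 2·(-84.7) + 1/2·(+0.0) = -169.4
ΔH° = (-92.3) − (-169.4) = 77.1 kJ/mol

ΔH° = 77.1 kJ/mol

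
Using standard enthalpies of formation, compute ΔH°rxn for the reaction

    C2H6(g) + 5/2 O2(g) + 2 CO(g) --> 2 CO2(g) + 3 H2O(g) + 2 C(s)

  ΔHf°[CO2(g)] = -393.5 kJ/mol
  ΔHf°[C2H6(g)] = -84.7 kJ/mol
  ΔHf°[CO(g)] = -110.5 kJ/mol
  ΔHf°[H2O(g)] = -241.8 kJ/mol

ΔH°rxn = -1206.7 kJ/mol

Products: 2·(-393.5) + 3·(-241.8) + 2·(+0.0) = -1512.4
Reactants: 1·(-84.7) + 5/2·(+0.0) + 2·(-110.5) = -305.7
ΔH°rxn = (-1512.4) − (-305.7) = -1206.7 kJ/mol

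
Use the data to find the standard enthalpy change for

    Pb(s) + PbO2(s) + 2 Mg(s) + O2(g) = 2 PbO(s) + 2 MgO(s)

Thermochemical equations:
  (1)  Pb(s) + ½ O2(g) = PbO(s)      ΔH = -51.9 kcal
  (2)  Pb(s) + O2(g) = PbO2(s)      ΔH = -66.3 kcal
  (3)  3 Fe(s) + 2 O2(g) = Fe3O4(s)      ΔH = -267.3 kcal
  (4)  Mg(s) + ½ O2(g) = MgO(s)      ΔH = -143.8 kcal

(1) × 2 (×2 to match 2 PbO(s) in the target): (2)·(-51.9) = -103.8 kcal
(2) reversed (reverse to put PbO2(s) on the reactant side): +66.3 kcal
(3): not needed (Fe(s) appears nowhere else).
(4) × 2 (scale by 2 for the 2 MgO(s)): (2)·(-143.8) = -287.6 kcal
ΔH = (2)·(-51.9) + (-1)·(-66.3) + (2)·(-143.8) = -325.1 kcal

ΔH = -325.1 kcal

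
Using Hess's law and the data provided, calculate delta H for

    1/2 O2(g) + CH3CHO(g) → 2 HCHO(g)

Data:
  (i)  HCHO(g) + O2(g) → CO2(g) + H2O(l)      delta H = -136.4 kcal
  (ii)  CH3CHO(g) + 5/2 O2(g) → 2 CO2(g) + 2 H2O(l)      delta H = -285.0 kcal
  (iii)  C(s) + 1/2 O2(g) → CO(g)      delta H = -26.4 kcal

(i) reversed and × 2: (-2)·(-136.4) = +272.8 kcal
(ii) as written: -285.0 kcal
(iii): not needed.
delta H = (-2)·(-136.4) + (1)·(-285.0) = -12.2 kcal

delta H = -12.2 kcal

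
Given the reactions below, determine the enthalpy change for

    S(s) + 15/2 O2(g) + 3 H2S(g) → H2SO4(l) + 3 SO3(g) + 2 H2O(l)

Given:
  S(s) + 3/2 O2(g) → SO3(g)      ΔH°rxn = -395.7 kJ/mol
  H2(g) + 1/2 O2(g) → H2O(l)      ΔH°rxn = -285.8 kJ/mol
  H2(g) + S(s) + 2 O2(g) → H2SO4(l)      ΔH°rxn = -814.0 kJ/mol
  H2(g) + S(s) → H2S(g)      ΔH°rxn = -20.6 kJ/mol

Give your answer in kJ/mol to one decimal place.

ΔH°rxn = -2510.9 kJ/mol

equation 1 × 3: (3)·(-395.7) = -1187.1 kJ/mol
equation 2 × 2: (2)·(-285.8) = -571.6 kJ/mol
equation 3 as written: -814.0 kJ/mol
equation 4 reversed and × 3: (-3)·(-20.6) = +61.8 kJ/mol
Combining the equations, ΔH°rxn = (3)·(-395.7) + (2)·(-285.8) + (1)·(-814.0) + (-3)·(-20.6) = -2510.9 kJ/mol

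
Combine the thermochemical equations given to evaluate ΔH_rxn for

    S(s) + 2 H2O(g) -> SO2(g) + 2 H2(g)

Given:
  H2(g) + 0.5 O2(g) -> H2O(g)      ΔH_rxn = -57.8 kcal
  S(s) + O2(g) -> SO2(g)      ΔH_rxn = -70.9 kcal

equation 1 reversed and × 2 (H2O(g) must end up as a reactant; scale by 2 for the 2 H2O(g)): (-2)·(-57.8) = +115.6 kcal
equation 2 as written (SO2(g) already on the product side): -70.9 kcal
By Hess's law, ΔH_rxn = (+115.6) + (-70.9) = 44.7 kcal

ΔH_rxn = 44.7 kcal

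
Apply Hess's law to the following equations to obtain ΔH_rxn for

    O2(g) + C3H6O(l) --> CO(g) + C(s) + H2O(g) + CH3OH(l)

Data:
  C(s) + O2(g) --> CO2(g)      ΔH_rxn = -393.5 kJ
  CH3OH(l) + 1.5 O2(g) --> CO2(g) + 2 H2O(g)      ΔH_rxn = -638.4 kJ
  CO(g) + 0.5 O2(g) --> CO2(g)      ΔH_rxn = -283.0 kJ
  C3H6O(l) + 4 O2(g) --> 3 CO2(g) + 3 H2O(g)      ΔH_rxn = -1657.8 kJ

equation 1 reversed: +393.5 kJ
equation 2 reversed: +638.4 kJ
equation 3 reversed: +283.0 kJ
equation 4 as written: -1657.8 kJ
Summing the manipulated equations, ΔH_rxn = (-1)·(-393.5) + (-1)·(-638.4) + (-1)·(-283.0) + (1)·(-1657.8) = -342.9 kJ

ΔH_rxn = -342.9 kJ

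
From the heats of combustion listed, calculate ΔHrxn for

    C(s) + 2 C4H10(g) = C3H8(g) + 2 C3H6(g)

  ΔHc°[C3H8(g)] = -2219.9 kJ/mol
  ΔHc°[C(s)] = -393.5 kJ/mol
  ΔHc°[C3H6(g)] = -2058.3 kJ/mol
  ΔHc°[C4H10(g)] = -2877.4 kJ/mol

Using ΔH = Σ nΔHc°(reactants) − Σ nΔHc°(products):
= [1·(-393.5) + 2·(-2877.4)] − [1·(-2219.9) + 2·(-2058.3)]
= 188.2 kJ/mol

ΔHrxn = 188.2 kJ/mol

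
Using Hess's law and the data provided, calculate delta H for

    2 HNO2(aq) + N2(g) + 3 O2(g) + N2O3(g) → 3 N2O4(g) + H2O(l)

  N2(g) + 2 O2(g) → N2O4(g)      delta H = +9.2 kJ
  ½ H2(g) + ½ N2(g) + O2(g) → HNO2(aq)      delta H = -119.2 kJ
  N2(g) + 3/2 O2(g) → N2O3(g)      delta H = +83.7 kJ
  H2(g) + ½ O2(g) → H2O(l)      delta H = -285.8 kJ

delta H = -103.5 kJ

equation 1 × 3: (3)·(+9.2) = +27.6 kJ
equation 2 reversed and × 2: (-2)·(-119.2) = +238.4 kJ
equation 3 reversed: -83.7 kJ
equation 4 as written: -285.8 kJ
Combining the equations, delta H = (3)·(+9.2) + (-2)·(-119.2) + (-1)·(+83.7) + (1)·(-285.8) = -103.5 kJ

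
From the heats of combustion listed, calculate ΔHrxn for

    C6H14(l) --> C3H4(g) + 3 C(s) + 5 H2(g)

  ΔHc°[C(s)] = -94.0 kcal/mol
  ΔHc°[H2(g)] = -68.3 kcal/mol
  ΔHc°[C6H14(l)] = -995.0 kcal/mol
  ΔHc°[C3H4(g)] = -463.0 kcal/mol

Using ΔH = Σ nΔHc°(reactants) − Σ nΔHc°(products):
= [1·(-995.0)] − [1·(-463.0) + 3·(-94.0) + 5·(-68.3)]
= 91.5 kcal/mol

ΔHrxn = 91.5 kcal/mol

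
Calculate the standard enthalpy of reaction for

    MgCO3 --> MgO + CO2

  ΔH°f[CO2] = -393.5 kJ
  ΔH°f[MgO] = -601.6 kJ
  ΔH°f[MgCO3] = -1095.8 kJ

ΔH°rxn = Σ nΔHf°(products) − Σ nΔHf°(reactants).
Products: 1·(-601.6) + 1·(-393.5) = -995.1
Reactants: 1·(-1095.8) = -1095.8
ΔH°rxn = (-995.1) − (-1095.8) = 100.7 kJ

ΔH°rxn = 100.7 kJ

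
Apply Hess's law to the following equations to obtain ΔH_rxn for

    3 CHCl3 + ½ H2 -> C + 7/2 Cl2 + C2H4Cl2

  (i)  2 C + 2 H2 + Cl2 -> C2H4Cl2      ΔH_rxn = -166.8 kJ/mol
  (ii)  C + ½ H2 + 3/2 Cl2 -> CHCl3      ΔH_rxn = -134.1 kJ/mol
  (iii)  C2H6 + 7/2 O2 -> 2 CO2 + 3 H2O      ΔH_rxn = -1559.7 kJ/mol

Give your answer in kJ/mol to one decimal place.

ΔH_rxn = 235.5 kJ/mol

(i) as written: -166.8 kJ/mol
(ii) reversed and × 3: (-3)·(-134.1) = +402.3 kJ/mol
(iii): not needed.
ΔH_rxn = (-166.8) + (+402.3) = 235.5 kJ/mol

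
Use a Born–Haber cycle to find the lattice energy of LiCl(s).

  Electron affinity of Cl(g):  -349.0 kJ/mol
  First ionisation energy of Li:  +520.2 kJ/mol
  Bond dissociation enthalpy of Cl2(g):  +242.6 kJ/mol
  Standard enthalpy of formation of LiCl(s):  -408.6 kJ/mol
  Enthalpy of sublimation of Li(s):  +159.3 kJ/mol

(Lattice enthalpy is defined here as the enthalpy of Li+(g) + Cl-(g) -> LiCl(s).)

ΔHf° = 1·ΔHsub + 1·(ΣIE) + 1/2·D(Cl2) + 1·EA + U
-408.6 = 1·(+159.3) + 1·(+520.2) + 1/2·(+242.6) + 1·(-349.0) + U
U = -408.6 − (+451.8) = -860.4 kJ/mol

U = -860.4 kJ/mol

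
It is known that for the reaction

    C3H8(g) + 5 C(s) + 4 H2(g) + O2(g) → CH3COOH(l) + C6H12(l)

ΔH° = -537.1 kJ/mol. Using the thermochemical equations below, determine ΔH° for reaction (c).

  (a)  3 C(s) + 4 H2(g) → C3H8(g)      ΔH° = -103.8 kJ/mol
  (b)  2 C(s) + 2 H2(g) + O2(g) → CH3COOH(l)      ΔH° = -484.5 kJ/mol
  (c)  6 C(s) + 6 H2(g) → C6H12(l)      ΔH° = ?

(a) reversed: +103.8 kJ/mol
(b) as written: -484.5 kJ/mol
(c) as written: contributes x
-537.1 = (+103.8) + (-484.5) + x
x = (-537.1 − (-380.7)) / (1) = -156.4 kJ/mol

ΔH° = -156.4 kJ/mol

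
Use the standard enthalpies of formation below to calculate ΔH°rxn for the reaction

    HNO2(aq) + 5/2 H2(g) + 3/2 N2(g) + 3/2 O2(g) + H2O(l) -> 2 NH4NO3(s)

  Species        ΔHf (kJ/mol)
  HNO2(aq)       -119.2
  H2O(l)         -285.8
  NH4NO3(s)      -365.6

ΔH°rxn = Σ nΔHf°(products) − Σ nΔHf°(reactants).
Products: 2·(-365.6) = -731.2
Reactants: 1·(-119.2) + 5/2·(+0.0) + 3/2·(+0.0) + 3/2·(+0.0) + 1·(-285.8) = -405.0
ΔH°rxn = (-731.2) − (-405.0) = -326.2 kJ/mol

ΔH°rxn = -326.2 kJ/mol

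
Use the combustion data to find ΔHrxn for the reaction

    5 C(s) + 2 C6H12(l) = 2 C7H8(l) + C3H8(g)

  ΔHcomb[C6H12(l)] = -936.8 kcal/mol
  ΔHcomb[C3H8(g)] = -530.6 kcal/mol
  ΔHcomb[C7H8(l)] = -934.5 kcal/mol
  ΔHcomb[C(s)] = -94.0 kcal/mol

Using ΔH = Σ nΔHc°(reactants) − Σ nΔHc°(products):
= [5·(-94.0) + 2·(-936.8)] − [2·(-934.5) + 1·(-530.6)]
= 56.0 kcal/mol

ΔHrxn = 56.0 kcal/mol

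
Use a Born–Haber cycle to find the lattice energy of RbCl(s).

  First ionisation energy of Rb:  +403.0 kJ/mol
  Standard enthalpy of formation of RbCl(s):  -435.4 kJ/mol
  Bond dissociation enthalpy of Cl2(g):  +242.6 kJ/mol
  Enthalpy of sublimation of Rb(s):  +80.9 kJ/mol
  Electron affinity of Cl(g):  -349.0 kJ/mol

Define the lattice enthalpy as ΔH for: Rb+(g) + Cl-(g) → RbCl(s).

U = -691.6 kJ/mol

ΔHf° = 1·ΔHsub + 1·(ΣIE) + 1/2·D(Cl2) + 1·EA + U
-435.4 = 1·(+80.9) + 1·(+403.0) + 1/2·(+242.6) + 1·(-349.0) + U
U = -435.4 − (+256.2) = -691.6 kJ/mol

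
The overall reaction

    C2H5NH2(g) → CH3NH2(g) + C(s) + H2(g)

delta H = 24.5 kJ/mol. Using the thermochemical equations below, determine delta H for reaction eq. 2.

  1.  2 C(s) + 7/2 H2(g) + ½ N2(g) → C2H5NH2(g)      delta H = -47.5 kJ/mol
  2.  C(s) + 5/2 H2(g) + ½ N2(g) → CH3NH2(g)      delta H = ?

eq. 1 reversed (C2H5NH2(g) must end up as a reactant): +47.5 kJ/mol
eq. 2 as written (CH3NH2(g) already on the product side): contributes x
+24.5 = (+47.5) + x
x = (+24.5 − (+47.5)) / (1) = -23.0 kJ/mol

delta H = -23.0 kJ/mol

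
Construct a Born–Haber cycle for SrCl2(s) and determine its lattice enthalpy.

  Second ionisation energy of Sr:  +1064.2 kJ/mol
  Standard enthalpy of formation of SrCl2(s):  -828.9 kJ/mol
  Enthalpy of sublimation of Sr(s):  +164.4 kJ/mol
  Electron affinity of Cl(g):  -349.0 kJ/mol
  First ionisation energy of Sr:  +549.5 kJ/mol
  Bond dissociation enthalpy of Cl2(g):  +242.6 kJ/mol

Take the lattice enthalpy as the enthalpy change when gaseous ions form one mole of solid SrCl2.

U = -2151.6 kJ/mol

ΔHf° = 1·ΔHsub + 1·(ΣIE) + 1·D(Cl2) + 2·EA + U
-828.9 = 1·(+164.4) + 1·(+1613.7) + 1·(+242.6) + 2·(-349.0) + U
U = -828.9 − (+1322.7) = -2151.6 kJ/mol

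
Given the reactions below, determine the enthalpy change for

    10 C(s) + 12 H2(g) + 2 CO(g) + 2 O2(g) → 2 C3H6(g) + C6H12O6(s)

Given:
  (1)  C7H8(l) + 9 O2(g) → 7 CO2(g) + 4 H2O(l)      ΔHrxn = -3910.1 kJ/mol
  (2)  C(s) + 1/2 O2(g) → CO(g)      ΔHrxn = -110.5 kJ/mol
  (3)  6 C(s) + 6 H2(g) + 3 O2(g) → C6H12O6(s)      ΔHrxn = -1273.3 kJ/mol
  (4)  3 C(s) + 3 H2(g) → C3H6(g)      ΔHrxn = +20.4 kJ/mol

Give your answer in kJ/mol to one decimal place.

(1): not needed.
(2) reversed and × 2: (-2)·(-110.5) = +221.0 kJ/mol
(3) as written: -1273.3 kJ/mol
(4) × 2: (2)·(+20.4) = +40.8 kJ/mol
ΔHrxn = (+221.0) + (-1273.3) + (+40.8) = -1011.5 kJ/mol

ΔHrxn = -1011.5 kJ/mol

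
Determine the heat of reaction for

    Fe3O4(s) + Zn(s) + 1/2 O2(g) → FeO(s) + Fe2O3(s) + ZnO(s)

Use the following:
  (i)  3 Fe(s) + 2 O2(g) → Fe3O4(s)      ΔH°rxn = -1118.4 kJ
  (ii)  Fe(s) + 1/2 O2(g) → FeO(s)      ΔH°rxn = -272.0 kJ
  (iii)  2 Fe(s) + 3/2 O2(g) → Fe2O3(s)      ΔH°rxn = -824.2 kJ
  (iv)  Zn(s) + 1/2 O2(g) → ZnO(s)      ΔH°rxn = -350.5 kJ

(i) reversed: +1118.4 kJ
(ii) as written: -272.0 kJ
(iii) as written: -824.2 kJ
(iv) as written: -350.5 kJ
ΔH°rxn = (+1118.4) + (-272.0) + (-824.2) + (-350.5) = -328.3 kJ

ΔH°rxn = -328.3 kJ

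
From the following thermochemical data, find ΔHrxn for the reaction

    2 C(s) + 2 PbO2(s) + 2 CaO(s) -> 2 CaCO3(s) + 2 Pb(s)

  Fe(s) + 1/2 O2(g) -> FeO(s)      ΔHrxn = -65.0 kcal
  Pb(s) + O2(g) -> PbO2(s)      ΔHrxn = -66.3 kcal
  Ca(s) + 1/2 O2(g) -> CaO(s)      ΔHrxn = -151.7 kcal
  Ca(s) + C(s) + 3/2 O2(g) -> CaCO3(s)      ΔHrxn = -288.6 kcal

equation 1: not needed (FeO(s) appears nowhere else).
equation 2 reversed and × 2 (reverse to put PbO2(s) on the reactant side; scale by 2 for the 2 PbO2(s)): (-2)·(-66.3) = +132.6 kcal
equation 3 reversed and × 2 (reverse to put CaO(s) on the reactant side; scale by 2 for the 2 CaO(s)): (-2)·(-151.7) = +303.4 kcal
equation 4 × 2 (scale by 2 for the 2 CaCO3(s)): (2)·(-288.6) = -577.2 kcal
Combining the equations, ΔHrxn = (+132.6) + (+303.4) + (-577.2) = -141.2 kcal

ΔHrxn = -141.2 kcal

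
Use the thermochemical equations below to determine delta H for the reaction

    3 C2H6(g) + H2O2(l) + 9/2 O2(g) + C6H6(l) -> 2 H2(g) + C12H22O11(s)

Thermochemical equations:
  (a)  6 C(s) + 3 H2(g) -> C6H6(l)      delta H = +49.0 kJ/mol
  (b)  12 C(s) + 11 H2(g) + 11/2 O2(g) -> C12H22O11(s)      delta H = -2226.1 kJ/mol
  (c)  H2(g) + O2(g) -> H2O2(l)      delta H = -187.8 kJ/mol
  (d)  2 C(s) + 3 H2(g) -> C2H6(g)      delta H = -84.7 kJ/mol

delta H = -1833.2 kJ/mol

(a) reversed (reverse to put C6H6(l) on the reactant side): -49.0 kJ/mol
(b) as written (C12H22O11(s) already on the product side): -2226.1 kJ/mol
(c) reversed (H2O2(l) must end up as a reactant): +187.8 kJ/mol
(d) reversed and × 3 (C2H6(g) must end up as a reactant; scale by 3 for the 3 C2H6(g)): (-3)·(-84.7) = +254.1 kJ/mol
By Hess's law, delta H = (-1)·(+49.0) + (1)·(-2226.1) + (-1)·(-187.8) + (-3)·(-84.7) = -1833.2 kJ/mol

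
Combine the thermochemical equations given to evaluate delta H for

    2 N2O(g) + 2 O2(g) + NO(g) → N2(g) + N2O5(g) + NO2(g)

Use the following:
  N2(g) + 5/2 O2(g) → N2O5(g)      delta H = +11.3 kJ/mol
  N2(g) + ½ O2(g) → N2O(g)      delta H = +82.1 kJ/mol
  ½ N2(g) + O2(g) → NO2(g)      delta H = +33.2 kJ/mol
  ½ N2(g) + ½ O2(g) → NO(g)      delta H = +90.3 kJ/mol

delta H = -210.0 kJ/mol

equation 1 as written: +11.3 kJ/mol
equation 2 reversed and × 2: (-2)·(+82.1) = -164.2 kJ/mol
equation 3 as written: +33.2 kJ/mol
equation 4 reversed: -90.3 kJ/mol
delta H = (1)·(+11.3) + (-2)·(+82.1) + (1)·(+33.2) + (-1)·(+90.3) = -210.0 kJ/mol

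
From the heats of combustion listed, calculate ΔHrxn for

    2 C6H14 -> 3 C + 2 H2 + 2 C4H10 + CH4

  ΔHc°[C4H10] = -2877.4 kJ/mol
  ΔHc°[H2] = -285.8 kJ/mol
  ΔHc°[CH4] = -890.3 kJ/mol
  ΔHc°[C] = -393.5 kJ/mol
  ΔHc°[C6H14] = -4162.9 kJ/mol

Using ΔH = Σ nΔHc°(reactants) − Σ nΔHc°(products):
= [2·(-4162.9)] − [3·(-393.5) + 2·(-285.8) + 2·(-2877.4) + 1·(-890.3)]
= 71.4 kJ/mol

ΔHrxn = 71.4 kJ/mol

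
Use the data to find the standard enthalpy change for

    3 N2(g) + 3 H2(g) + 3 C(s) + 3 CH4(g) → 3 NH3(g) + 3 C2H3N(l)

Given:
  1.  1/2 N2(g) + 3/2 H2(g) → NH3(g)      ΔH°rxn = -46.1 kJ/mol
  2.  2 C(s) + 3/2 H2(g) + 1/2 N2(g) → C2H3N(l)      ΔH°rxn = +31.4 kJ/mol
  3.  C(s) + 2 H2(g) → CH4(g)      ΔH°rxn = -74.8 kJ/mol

ΔH°rxn = 180.3 kJ/mol

eq. 1 × 3: (3)·(-46.1) = -138.3 kJ/mol
eq. 2 × 3: (3)·(+31.4) = +94.2 kJ/mol
eq. 3 reversed and × 3: (-3)·(-74.8) = +224.4 kJ/mol
Summing the manipulated equations, ΔH°rxn = (3)·(-46.1) + (3)·(+31.4) + (-3)·(-74.8) = 180.3 kJ/mol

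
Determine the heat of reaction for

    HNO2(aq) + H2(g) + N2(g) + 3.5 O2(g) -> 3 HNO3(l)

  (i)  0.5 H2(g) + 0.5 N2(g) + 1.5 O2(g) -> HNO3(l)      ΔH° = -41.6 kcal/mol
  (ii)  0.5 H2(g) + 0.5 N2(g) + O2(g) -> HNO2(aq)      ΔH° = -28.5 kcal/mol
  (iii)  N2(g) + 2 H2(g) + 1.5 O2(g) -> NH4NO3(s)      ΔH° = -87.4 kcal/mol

(i) × 3: (3)·(-41.6) = -124.8 kcal/mol
(ii) reversed: +28.5 kcal/mol
(iii): not needed.
ΔH° = (-124.8) + (+28.5) = -96.3 kcal/mol

ΔH° = -96.3 kcal/mol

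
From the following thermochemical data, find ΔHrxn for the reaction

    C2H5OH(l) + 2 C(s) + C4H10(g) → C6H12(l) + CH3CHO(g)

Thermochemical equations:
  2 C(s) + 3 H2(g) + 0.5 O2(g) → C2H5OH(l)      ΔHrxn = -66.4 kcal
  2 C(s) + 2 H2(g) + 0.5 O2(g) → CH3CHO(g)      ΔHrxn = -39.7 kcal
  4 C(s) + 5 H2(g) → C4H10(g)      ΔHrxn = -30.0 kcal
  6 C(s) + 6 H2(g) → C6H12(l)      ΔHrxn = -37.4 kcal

equation 1 reversed (C2H5OH(l) must end up as a reactant): +66.4 kcal
equation 2 as written (CH3CHO(g) already on the product side): -39.7 kcal
equation 3 reversed (C4H10(g) must end up as a reactant): +30.0 kcal
equation 4 as written (C6H12(l) already on the product side): -37.4 kcal
By Hess's law, ΔHrxn = (-1)·(-66.4) + (1)·(-39.7) + (-1)·(-30.0) + (1)·(-37.4) = 19.3 kcal

ΔHrxn = 19.3 kcal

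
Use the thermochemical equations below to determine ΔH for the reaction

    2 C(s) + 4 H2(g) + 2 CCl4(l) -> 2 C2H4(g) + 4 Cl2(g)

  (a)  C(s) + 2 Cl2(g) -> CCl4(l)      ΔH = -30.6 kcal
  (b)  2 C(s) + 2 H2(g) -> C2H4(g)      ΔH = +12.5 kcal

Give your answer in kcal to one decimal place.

(a) reversed and × 2 (reverse to put CCl4(l) on the reactant side; ×2 to match 2 CCl4(l) in the target): (-2)·(-30.6) = +61.2 kcal
(b) × 2 (×2 to match 2 C2H4(g) in the target): (2)·(+12.5) = +25.0 kcal
Since enthalpy is a state function, ΔH = (-2)·(-30.6) + (2)·(+12.5) = 86.2 kcal

ΔH = 86.2 kcal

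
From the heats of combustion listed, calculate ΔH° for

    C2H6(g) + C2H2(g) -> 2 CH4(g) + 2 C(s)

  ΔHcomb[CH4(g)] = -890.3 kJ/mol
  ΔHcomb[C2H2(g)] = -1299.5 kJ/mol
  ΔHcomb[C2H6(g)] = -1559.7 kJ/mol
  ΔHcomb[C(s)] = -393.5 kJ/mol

With combustion enthalpies, reactants minus products:
= [1·(-1559.7) + 1·(-1299.5)] − [2·(-890.3) + 2·(-393.5)]
= -291.6 kJ/mol

ΔH° = -291.6 kJ/mol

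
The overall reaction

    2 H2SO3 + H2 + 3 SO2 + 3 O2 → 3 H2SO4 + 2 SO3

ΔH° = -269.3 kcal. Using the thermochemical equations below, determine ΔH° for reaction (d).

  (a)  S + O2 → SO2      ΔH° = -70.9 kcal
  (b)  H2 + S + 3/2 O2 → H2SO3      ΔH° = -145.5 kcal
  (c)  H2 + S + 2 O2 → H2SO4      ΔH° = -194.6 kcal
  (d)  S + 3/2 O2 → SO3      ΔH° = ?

ΔH° = -94.6 kcal

(a) reversed and × 3: (-3)·(-70.9) = +212.7 kcal
(b) reversed and × 2: (-2)·(-145.5) = +291.0 kcal
(c) × 3: (3)·(-194.6) = -583.8 kcal
(d) × 2: contributes 2·x
-269.3 = (+212.7) + (+291.0) + (-583.8) + 2·x
x = (-269.3 − (-80.1)) / (2) = -94.6 kcal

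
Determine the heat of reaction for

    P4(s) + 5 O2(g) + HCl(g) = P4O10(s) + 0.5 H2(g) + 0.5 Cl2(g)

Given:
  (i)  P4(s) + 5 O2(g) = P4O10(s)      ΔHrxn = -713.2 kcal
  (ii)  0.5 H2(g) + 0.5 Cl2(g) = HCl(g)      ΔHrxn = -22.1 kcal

(i) as written: -713.2 kcal
(ii) reversed: +22.1 kcal
Combining the equations, ΔHrxn = (-713.2) + (+22.1) = -691.1 kcal

ΔHrxn = -691.1 kcal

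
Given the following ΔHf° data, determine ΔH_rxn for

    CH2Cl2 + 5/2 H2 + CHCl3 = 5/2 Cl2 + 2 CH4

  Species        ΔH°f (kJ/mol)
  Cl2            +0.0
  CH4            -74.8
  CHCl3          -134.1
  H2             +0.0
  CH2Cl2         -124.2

ΔH_rxn = 108.7 kJ/mol

Products: 5/2·(+0.0) + 2·(-74.8) = -149.6
Reactants: 1·(-124.2) + 5/2·(+0.0) + 1·(-134.1) = -258.3
ΔH_rxn = (-149.6) − (-258.3) = 108.7 kJ/mol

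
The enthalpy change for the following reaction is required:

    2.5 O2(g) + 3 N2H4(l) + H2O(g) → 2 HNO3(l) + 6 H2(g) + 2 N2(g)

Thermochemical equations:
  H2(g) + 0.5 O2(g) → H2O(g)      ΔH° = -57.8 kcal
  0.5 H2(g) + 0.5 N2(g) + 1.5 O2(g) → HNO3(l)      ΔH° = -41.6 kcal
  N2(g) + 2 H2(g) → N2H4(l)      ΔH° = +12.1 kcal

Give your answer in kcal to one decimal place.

equation 1 reversed: +57.8 kcal
equation 2 × 2: (2)·(-41.6) = -83.2 kcal
equation 3 reversed and × 3: (-3)·(+12.1) = -36.3 kcal
Since enthalpy is a state function, ΔH° = (-1)·(-57.8) + (2)·(-41.6) + (-3)·(+12.1) = -61.7 kcal

ΔH° = -61.7 kcal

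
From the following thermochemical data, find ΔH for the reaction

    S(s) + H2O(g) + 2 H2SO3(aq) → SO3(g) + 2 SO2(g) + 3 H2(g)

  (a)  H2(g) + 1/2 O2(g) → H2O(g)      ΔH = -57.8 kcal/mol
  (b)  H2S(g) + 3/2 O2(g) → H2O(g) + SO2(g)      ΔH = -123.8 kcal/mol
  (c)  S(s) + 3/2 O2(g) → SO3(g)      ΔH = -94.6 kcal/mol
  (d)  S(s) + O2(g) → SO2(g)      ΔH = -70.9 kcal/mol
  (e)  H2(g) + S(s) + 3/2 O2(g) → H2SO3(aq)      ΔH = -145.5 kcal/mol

(a) reversed: +57.8 kcal/mol
(b): not needed (H2S(g) appears nowhere else).
(c) as written (SO3(g) already on the product side): -94.6 kcal/mol
(d) × 2: (2)·(-70.9) = -141.8 kcal/mol
(e) reversed and × 2 (reverse to put H2SO3(aq) on the reactant side; ×2 to match 2 H2SO3(aq) in the target): (-2)·(-145.5) = +291.0 kcal/mol
ΔH = (+57.8) + (-94.6) + (-141.8) + (+291.0) = 112.4 kcal/mol

ΔH = 112.4 kcal/mol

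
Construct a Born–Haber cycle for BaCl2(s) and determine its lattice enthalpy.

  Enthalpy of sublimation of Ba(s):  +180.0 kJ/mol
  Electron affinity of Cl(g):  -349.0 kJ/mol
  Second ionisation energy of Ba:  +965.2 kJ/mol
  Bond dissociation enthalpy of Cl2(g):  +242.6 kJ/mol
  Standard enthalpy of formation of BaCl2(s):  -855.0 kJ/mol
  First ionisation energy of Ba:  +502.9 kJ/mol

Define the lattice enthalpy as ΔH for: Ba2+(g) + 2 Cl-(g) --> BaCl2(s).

U = -2047.7 kJ/mol

ΔHf° = 1·ΔHsub + 1·(ΣIE) + 1·D(Cl2) + 2·EA + U
-855.0 = 1·(+180.0) + 1·(+1468.1) + 1·(+242.6) + 2·(-349.0) + U
U = -855.0 − (+1192.7) = -2047.7 kJ/mol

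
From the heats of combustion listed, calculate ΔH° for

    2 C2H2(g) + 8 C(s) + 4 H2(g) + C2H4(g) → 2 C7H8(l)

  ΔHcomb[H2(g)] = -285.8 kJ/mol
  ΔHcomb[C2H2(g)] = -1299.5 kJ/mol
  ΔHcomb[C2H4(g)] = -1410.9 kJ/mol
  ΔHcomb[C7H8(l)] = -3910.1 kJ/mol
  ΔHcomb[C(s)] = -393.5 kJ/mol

With combustion enthalpies, reactants minus products:
= [2·(-1299.5) + 8·(-393.5) + 4·(-285.8) + 1·(-1410.9)] − [2·(-3910.1)]
= -480.9 kJ/mol

ΔH° = -480.9 kJ/mol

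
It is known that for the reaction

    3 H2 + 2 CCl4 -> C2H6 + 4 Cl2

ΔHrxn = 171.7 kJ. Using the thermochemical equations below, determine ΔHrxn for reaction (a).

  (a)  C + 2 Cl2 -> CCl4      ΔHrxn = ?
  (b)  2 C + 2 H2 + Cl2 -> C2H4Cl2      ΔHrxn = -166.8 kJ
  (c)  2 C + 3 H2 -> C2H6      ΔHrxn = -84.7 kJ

ΔHrxn = -128.2 kJ

(a) reversed and × 2 (CCl4 must end up as a reactant; ×2 to match 2 CCl4 in the target): contributes −2·x
(b): not needed (C2H4Cl2 appears nowhere else).
(c) as written (C2H6 already on the product side): -84.7 kJ
+171.7 = (-84.7) − 2·x
x = (+171.7 − (-84.7)) / (-2) = -128.2 kJ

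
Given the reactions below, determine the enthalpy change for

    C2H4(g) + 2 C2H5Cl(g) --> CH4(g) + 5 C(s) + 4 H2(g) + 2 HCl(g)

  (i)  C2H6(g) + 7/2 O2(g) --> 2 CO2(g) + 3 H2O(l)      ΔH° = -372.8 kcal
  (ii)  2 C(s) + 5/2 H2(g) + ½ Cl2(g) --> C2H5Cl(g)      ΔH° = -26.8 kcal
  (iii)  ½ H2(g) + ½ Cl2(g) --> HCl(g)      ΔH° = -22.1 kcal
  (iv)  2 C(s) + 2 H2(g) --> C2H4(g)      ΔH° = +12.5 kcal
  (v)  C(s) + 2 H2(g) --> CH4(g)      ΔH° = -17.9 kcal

ΔH° = -21.0 kcal

(i): not needed (H2O(l) appears nowhere else).
(ii) reversed and × 2 (reverse to put C2H5Cl(g) on the reactant side; ×2 to match 2 C2H5Cl(g) in the target): (-2)·(-26.8) = +53.6 kcal
(iii) × 2 (scale by 2 for the 2 HCl(g)): (2)·(-22.1) = -44.2 kcal
(iv) reversed (C2H4(g) must end up as a reactant): -12.5 kcal
(v) as written (CH4(g) already on the product side): -17.9 kcal
ΔH° = (-2)·(-26.8) + (2)·(-22.1) + (-1)·(+12.5) + (1)·(-17.9) = -21.0 kcal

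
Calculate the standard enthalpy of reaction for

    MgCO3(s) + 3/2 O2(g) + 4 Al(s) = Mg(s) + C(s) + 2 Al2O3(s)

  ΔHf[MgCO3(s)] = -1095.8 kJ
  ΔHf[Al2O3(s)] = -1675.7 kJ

Products: 1·(+0.0) + 1·(+0.0) + 2·(-1675.7) = -3351.4
Reactants: 1·(-1095.8) + 3/2·(+0.0) + 4·(+0.0) = -1095.8
ΔH_rxn = (-3351.4) − (-1095.8) = -2255.6 kJ

ΔH_rxn = -2255.6 kJ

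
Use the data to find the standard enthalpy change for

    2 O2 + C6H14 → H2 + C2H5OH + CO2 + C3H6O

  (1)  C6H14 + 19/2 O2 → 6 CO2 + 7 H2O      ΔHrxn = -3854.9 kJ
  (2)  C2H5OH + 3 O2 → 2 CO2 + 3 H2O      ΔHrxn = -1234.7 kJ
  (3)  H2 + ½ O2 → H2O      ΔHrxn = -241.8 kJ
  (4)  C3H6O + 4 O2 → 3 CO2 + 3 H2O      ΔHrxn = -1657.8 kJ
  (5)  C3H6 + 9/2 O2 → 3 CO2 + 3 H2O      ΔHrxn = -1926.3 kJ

ΔHrxn = -720.6 kJ

(1) as written (C6H14 already on the reactant side): -3854.9 kJ
(2) reversed (reverse to put C2H5OH on the product side): +1234.7 kJ
(3) reversed (reverse to put H2 on the product side): +241.8 kJ
(4) reversed (reverse to put C3H6O on the product side): +1657.8 kJ
(5): not needed (C3H6 appears nowhere else).
Combining the equations, ΔHrxn = (1)·(-3854.9) + (-1)·(-1234.7) + (-1)·(-241.8) + (-1)·(-1657.8) = -720.6 kJ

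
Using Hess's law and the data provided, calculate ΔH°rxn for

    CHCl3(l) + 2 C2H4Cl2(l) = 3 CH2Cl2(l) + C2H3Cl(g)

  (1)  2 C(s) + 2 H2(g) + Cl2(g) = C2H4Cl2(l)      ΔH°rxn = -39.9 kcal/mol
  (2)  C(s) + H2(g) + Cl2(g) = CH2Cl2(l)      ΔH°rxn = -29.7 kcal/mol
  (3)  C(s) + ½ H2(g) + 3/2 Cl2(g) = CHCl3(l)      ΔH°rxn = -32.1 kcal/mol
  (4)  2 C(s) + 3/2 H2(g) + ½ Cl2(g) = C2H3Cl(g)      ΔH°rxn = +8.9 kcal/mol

(1) reversed and × 2: (-2)·(-39.9) = +79.8 kcal/mol
(2) × 3: (3)·(-29.7) = -89.1 kcal/mol
(3) reversed: +32.1 kcal/mol
(4) as written: +8.9 kcal/mol
ΔH°rxn = (+79.8) + (-89.1) + (+32.1) + (+8.9) = 31.7 kcal/mol

ΔH°rxn = 31.7 kcal/mol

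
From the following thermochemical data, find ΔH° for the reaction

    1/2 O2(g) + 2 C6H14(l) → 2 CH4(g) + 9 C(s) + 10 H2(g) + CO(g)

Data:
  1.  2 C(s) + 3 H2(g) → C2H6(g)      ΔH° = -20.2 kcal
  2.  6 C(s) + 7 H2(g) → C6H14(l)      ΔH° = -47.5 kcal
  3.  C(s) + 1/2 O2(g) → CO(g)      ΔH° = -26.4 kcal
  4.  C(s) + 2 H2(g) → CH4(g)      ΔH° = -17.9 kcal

ΔH° = 32.8 kcal

eq. 1: not needed (C2H6(g) appears nowhere else).
eq. 2 reversed and × 2 (reverse to put C6H14(l) on the reactant side; scale by 2 for the 2 C6H14(l)): (-2)·(-47.5) = +95.0 kcal
eq. 3 as written (CO(g) already on the product side): -26.4 kcal
eq. 4 × 2 (scale by 2 for the 2 CH4(g)): (2)·(-17.9) = -35.8 kcal
By Hess's law, ΔH° = (-2)·(-47.5) + (1)·(-26.4) + (2)·(-17.9) = 32.8 kcal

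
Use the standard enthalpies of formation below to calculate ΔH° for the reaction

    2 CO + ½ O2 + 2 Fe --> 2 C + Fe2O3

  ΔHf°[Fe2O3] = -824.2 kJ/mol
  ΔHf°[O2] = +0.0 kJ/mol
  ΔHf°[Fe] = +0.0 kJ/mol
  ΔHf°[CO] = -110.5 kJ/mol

ΔH° = -603.2 kJ/mol

ΔH°rxn = Σ nΔHf°(products) − Σ nΔHf°(reactants).
Products: 2·(+0.0) + 1·(-824.2) = -824.2
Reactants: 2·(-110.5) + 1/2·(+0.0) + 2·(+0.0) = -221.0
ΔH° = (-824.2) − (-221.0) = -603.2 kJ/mol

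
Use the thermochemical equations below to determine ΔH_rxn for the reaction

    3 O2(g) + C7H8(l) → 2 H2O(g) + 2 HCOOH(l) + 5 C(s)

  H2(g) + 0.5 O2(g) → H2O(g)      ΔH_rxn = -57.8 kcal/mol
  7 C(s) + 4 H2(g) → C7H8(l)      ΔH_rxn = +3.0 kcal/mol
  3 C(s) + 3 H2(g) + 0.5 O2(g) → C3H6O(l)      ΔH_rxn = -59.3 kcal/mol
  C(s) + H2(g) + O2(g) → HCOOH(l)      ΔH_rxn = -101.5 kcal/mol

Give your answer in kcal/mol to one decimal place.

equation 1 × 2 (×2 to match 2 H2O(g) in the target): (2)·(-57.8) = -115.6 kcal/mol
equation 2 reversed (reverse to put C7H8(l) on the reactant side): -3.0 kcal/mol
equation 3: not needed (C3H6O(l) appears nowhere else).
equation 4 × 2 (scale by 2 for the 2 HCOOH(l)): (2)·(-101.5) = -203.0 kcal/mol
ΔH_rxn = (-115.6) + (-3.0) + (-203.0) = -321.6 kcal/mol

ΔH_rxn = -321.6 kcal/mol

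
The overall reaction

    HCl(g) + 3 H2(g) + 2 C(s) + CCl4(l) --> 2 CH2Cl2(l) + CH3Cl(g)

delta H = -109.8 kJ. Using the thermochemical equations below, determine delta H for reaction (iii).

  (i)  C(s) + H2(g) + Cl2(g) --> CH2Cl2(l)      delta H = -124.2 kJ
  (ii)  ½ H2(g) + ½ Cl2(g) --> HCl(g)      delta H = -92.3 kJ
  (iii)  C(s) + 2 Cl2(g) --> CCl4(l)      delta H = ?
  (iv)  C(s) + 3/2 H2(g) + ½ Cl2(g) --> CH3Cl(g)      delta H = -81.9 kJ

delta H = -128.2 kJ

(i) × 2: (2)·(-124.2) = -248.4 kJ
(ii) reversed: +92.3 kJ
(iii) reversed: contributes −x
(iv) as written: -81.9 kJ
-109.8 = (-248.4) + (+92.3) + (-81.9) − x
x = (-109.8 − (-238.0)) / (-1) = -128.2 kJ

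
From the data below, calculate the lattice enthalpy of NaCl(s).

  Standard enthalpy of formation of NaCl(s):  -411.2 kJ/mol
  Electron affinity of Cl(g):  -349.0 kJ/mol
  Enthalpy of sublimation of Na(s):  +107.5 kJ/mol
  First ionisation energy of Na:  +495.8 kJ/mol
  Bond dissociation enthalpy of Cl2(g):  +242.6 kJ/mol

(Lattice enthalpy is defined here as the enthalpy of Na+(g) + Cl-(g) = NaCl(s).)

U = -786.8 kJ/mol

ΔHf° = 1·ΔHsub + 1·(ΣIE) + 1/2·D(Cl2) + 1·EA + U
-411.2 = 1·(+107.5) + 1·(+495.8) + 1/2·(+242.6) + 1·(-349.0) + U
U = -411.2 − (+375.6) = -786.8 kJ/mol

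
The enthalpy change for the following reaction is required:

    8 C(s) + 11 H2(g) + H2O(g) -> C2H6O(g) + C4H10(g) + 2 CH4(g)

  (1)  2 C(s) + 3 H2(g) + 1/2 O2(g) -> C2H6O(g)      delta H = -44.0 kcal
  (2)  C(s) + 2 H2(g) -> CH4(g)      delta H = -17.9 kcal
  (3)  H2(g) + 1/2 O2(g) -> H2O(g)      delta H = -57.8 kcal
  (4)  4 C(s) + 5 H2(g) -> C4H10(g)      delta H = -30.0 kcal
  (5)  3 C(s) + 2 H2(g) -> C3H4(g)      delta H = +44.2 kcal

(1) as written (C2H6O(g) already on the product side): -44.0 kcal
(2) × 2 (×2 to match 2 CH4(g) in the target): (2)·(-17.9) = -35.8 kcal
(3) reversed (H2O(g) must end up as a reactant): +57.8 kcal
(4) as written (C4H10(g) already on the product side): -30.0 kcal
(5): not needed (C3H4(g) appears nowhere else).
By Hess's law, delta H = (1)·(-44.0) + (2)·(-17.9) + (-1)·(-57.8) + (1)·(-30.0) = -52.0 kcal

delta H = -52.0 kcal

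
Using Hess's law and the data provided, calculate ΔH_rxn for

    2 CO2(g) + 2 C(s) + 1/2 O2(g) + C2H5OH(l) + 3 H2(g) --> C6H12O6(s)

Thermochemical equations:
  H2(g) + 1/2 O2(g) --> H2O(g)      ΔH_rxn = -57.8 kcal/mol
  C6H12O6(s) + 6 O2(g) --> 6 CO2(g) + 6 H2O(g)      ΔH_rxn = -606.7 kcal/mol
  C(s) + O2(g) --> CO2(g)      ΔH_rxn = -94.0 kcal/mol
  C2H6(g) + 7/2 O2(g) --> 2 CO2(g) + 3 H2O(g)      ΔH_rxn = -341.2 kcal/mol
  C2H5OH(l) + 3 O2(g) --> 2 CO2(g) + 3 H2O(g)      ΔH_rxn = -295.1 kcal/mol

equation 1 × 3 (scale by 3 for the 3 H2(g)): (3)·(-57.8) = -173.4 kcal/mol
equation 2 reversed (reverse to put C6H12O6(s) on the product side): +606.7 kcal/mol
equation 3 × 2 (×2 to match 2 C(s) in the target): (2)·(-94.0) = -188.0 kcal/mol
equation 4: not needed (C2H6(g) appears nowhere else).
equation 5 as written (C2H5OH(l) already on the reactant side): -295.1 kcal/mol
Summing the manipulated equations, ΔH_rxn = (-173.4) + (+606.7) + (-188.0) + (-295.1) = -49.8 kcal/mol

ΔH_rxn = -49.8 kcal/mol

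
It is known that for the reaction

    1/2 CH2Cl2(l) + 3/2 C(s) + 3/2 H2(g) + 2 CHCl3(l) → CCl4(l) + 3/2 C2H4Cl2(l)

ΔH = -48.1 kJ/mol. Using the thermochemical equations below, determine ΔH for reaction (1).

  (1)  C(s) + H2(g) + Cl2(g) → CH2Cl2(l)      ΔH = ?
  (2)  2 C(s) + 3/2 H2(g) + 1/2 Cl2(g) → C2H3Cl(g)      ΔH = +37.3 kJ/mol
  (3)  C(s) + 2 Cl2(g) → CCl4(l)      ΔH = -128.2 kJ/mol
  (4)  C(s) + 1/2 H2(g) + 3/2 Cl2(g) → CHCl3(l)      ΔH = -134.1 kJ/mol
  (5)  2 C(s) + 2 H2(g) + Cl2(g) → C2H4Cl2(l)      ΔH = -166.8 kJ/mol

ΔH = -124.2 kJ/mol

(1) reversed and × 1/2 (CH2Cl2(l) must end up as a reactant; scale by 1/2 for the 1/2 CH2Cl2(l)): contributes −1/2·x
(2): not needed (C2H3Cl(g) appears nowhere else).
(3) as written (CCl4(l) already on the product side): -128.2 kJ/mol
(4) reversed and × 2 (reverse to put CHCl3(l) on the reactant side; ×2 to match 2 CHCl3(l) in the target): (-2)·(-134.1) = +268.2 kJ/mol
(5) × 3/2 (scale by 3/2 for the 3/2 C2H4Cl2(l)): (3/2)·(-166.8) = -250.2 kJ/mol
-48.1 = (-128.2) + (+268.2) + (-250.2) − 1/2·x
x = (-48.1 − (-110.2)) / (-1/2) = -124.2 kJ/mol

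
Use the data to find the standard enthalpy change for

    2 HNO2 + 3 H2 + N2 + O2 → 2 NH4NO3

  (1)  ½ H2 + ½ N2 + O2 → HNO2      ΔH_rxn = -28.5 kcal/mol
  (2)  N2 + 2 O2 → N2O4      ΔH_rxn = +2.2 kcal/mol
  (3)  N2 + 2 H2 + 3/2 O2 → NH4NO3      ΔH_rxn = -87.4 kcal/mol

ΔH_rxn = -117.8 kcal/mol

(1) reversed and × 2: (-2)·(-28.5) = +57.0 kcal/mol
(2): not needed.
(3) × 2: (2)·(-87.4) = -174.8 kcal/mol
Summing the manipulated equations, ΔH_rxn = (+57.0) + (-174.8) = -117.8 kcal/mol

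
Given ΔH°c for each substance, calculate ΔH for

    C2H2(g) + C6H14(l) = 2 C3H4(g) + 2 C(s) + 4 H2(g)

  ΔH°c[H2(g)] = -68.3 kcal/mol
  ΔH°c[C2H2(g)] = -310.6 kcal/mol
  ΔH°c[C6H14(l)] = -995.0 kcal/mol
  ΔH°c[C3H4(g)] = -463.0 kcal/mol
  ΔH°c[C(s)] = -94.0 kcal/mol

ΔH = 81.6 kcal/mol

With combustion enthalpies, reactants minus products:
= [1·(-310.6) + 1·(-995.0)] − [2·(-463.0) + 2·(-94.0) + 4·(-68.3)]
= 81.6 kcal/mol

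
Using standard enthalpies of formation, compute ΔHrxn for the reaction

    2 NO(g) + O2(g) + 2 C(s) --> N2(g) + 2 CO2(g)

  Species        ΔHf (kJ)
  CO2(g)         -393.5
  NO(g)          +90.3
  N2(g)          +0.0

Products: 1·(+0.0) + 2·(-393.5) = -787.0
Reactants: 2·(+90.3) + 1·(+0.0) + 2·(+0.0) = +180.6
ΔHrxn = (-787.0) − (+180.6) = -967.6 kJ

ΔHrxn = -967.6 kJ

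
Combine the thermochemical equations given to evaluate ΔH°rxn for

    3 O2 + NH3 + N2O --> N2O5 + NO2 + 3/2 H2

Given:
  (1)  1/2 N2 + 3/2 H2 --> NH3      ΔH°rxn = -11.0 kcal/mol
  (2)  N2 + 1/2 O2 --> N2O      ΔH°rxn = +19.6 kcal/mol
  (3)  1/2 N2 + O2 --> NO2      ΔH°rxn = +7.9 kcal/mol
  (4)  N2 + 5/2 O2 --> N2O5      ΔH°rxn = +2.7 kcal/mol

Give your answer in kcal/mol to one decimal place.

(1) reversed (reverse to put NH3 on the reactant side): +11.0 kcal/mol
(2) reversed (N2O must end up as a reactant): -19.6 kcal/mol
(3) as written (NO2 already on the product side): +7.9 kcal/mol
(4) as written (N2O5 already on the product side): +2.7 kcal/mol
ΔH°rxn = (-1)·(-11.0) + (-1)·(+19.6) + (1)·(+7.9) + (1)·(+2.7) = 2.0 kcal/mol

ΔH°rxn = 2.0 kcal/mol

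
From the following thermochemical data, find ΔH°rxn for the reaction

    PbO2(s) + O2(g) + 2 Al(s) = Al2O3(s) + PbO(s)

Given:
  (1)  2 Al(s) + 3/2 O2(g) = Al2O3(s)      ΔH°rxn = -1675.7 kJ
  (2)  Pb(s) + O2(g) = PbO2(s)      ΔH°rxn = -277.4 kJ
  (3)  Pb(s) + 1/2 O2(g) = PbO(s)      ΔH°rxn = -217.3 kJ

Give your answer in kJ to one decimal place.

ΔH°rxn = -1615.6 kJ

(1) as written (Al2O3(s) already on the product side): -1675.7 kJ
(2) reversed (PbO2(s) must end up as a reactant): +277.4 kJ
(3) as written (PbO(s) already on the product side): -217.3 kJ
Combining the equations, ΔH°rxn = (-1675.7) + (+277.4) + (-217.3) = -1615.6 kJ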